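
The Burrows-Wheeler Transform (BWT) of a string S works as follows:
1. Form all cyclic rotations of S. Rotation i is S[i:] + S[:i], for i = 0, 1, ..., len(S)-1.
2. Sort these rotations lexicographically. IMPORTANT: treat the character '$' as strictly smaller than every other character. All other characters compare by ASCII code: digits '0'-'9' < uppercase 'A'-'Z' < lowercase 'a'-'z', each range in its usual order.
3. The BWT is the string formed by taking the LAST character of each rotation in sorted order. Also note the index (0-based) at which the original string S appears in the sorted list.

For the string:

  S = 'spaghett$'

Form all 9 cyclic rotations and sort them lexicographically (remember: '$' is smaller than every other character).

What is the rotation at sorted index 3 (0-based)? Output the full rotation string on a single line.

All 9 rotations (rotation i = S[i:]+S[:i]):
  rot[0] = spaghett$
  rot[1] = paghett$s
  rot[2] = aghett$sp
  rot[3] = ghett$spa
  rot[4] = hett$spag
  rot[5] = ett$spagh
  rot[6] = tt$spaghe
  rot[7] = t$spaghet
  rot[8] = $spaghett
Sorted (with $ < everything):
  sorted[0] = $spaghett
  sorted[1] = aghett$sp
  sorted[2] = ett$spagh
  sorted[3] = ghett$spa
  sorted[4] = hett$spag
  sorted[5] = paghett$s
  sorted[6] = spaghett$
  sorted[7] = t$spaghet
  sorted[8] = tt$spaghe
sorted[3] = ghett$spa

Answer: ghett$spa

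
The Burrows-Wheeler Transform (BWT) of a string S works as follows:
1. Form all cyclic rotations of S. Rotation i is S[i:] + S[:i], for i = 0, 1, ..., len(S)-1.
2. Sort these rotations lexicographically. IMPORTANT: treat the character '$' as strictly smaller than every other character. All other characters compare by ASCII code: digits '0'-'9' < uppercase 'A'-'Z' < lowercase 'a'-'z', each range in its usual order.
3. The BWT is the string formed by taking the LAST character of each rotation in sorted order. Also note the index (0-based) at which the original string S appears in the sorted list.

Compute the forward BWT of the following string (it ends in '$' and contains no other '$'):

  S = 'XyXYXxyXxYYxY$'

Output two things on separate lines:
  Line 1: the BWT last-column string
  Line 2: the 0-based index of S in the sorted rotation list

Answer: YyyY$xXxYYXXXx
4

Derivation:
All 14 rotations (rotation i = S[i:]+S[:i]):
  rot[0] = XyXYXxyXxYYxY$
  rot[1] = yXYXxyXxYYxY$X
  rot[2] = XYXxyXxYYxY$Xy
  rot[3] = YXxyXxYYxY$XyX
  rot[4] = XxyXxYYxY$XyXY
  rot[5] = xyXxYYxY$XyXYX
  rot[6] = yXxYYxY$XyXYXx
  rot[7] = XxYYxY$XyXYXxy
  rot[8] = xYYxY$XyXYXxyX
  rot[9] = YYxY$XyXYXxyXx
  rot[10] = YxY$XyXYXxyXxY
  rot[11] = xY$XyXYXxyXxYY
  rot[12] = Y$XyXYXxyXxYYx
  rot[13] = $XyXYXxyXxYYxY
Sorted (with $ < everything):
  sorted[0] = $XyXYXxyXxYYxY  (last char: 'Y')
  sorted[1] = XYXxyXxYYxY$Xy  (last char: 'y')
  sorted[2] = XxYYxY$XyXYXxy  (last char: 'y')
  sorted[3] = XxyXxYYxY$XyXY  (last char: 'Y')
  sorted[4] = XyXYXxyXxYYxY$  (last char: '$')
  sorted[5] = Y$XyXYXxyXxYYx  (last char: 'x')
  sorted[6] = YXxyXxYYxY$XyX  (last char: 'X')
  sorted[7] = YYxY$XyXYXxyXx  (last char: 'x')
  sorted[8] = YxY$XyXYXxyXxY  (last char: 'Y')
  sorted[9] = xY$XyXYXxyXxYY  (last char: 'Y')
  sorted[10] = xYYxY$XyXYXxyX  (last char: 'X')
  sorted[11] = xyXxYYxY$XyXYX  (last char: 'X')
  sorted[12] = yXYXxyXxYYxY$X  (last char: 'X')
  sorted[13] = yXxYYxY$XyXYXx  (last char: 'x')
Last column: YyyY$xXxYYXXXx
Original string S is at sorted index 4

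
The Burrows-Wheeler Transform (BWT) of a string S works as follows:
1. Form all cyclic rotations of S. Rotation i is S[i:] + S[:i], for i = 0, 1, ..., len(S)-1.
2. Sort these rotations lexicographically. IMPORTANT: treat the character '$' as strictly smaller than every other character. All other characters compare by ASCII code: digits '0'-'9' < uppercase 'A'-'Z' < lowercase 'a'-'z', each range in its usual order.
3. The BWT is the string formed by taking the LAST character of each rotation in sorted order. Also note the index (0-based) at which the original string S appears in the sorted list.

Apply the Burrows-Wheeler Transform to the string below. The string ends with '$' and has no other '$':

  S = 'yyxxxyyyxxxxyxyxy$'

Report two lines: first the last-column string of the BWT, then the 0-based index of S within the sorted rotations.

Answer: yyxyxxyyxxxyyxxy$x
16

Derivation:
All 18 rotations (rotation i = S[i:]+S[:i]):
  rot[0] = yyxxxyyyxxxxyxyxy$
  rot[1] = yxxxyyyxxxxyxyxy$y
  rot[2] = xxxyyyxxxxyxyxy$yy
  rot[3] = xxyyyxxxxyxyxy$yyx
  rot[4] = xyyyxxxxyxyxy$yyxx
  rot[5] = yyyxxxxyxyxy$yyxxx
  rot[6] = yyxxxxyxyxy$yyxxxy
  rot[7] = yxxxxyxyxy$yyxxxyy
  rot[8] = xxxxyxyxy$yyxxxyyy
  rot[9] = xxxyxyxy$yyxxxyyyx
  rot[10] = xxyxyxy$yyxxxyyyxx
  rot[11] = xyxyxy$yyxxxyyyxxx
  rot[12] = yxyxy$yyxxxyyyxxxx
  rot[13] = xyxy$yyxxxyyyxxxxy
  rot[14] = yxy$yyxxxyyyxxxxyx
  rot[15] = xy$yyxxxyyyxxxxyxy
  rot[16] = y$yyxxxyyyxxxxyxyx
  rot[17] = $yyxxxyyyxxxxyxyxy
Sorted (with $ < everything):
  sorted[0] = $yyxxxyyyxxxxyxyxy  (last char: 'y')
  sorted[1] = xxxxyxyxy$yyxxxyyy  (last char: 'y')
  sorted[2] = xxxyxyxy$yyxxxyyyx  (last char: 'x')
  sorted[3] = xxxyyyxxxxyxyxy$yy  (last char: 'y')
  sorted[4] = xxyxyxy$yyxxxyyyxx  (last char: 'x')
  sorted[5] = xxyyyxxxxyxyxy$yyx  (last char: 'x')
  sorted[6] = xy$yyxxxyyyxxxxyxy  (last char: 'y')
  sorted[7] = xyxy$yyxxxyyyxxxxy  (last char: 'y')
  sorted[8] = xyxyxy$yyxxxyyyxxx  (last char: 'x')
  sorted[9] = xyyyxxxxyxyxy$yyxx  (last char: 'x')
  sorted[10] = y$yyxxxyyyxxxxyxyx  (last char: 'x')
  sorted[11] = yxxxxyxyxy$yyxxxyy  (last char: 'y')
  sorted[12] = yxxxyyyxxxxyxyxy$y  (last char: 'y')
  sorted[13] = yxy$yyxxxyyyxxxxyx  (last char: 'x')
  sorted[14] = yxyxy$yyxxxyyyxxxx  (last char: 'x')
  sorted[15] = yyxxxxyxyxy$yyxxxy  (last char: 'y')
  sorted[16] = yyxxxyyyxxxxyxyxy$  (last char: '$')
  sorted[17] = yyyxxxxyxyxy$yyxxx  (last char: 'x')
Last column: yyxyxxyyxxxyyxxy$x
Original string S is at sorted index 16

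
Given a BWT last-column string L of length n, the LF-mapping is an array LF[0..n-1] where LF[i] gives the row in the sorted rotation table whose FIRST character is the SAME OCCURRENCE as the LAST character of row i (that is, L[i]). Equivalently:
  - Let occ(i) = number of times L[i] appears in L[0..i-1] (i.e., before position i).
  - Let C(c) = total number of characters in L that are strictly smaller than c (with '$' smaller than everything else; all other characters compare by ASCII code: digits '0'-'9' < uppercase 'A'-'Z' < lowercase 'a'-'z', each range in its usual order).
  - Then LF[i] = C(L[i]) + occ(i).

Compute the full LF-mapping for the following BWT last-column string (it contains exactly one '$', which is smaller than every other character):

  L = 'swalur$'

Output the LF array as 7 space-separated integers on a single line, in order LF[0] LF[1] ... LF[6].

Char counts: '$':1, 'a':1, 'l':1, 'r':1, 's':1, 'u':1, 'w':1
C (first-col start): C('$')=0, C('a')=1, C('l')=2, C('r')=3, C('s')=4, C('u')=5, C('w')=6
L[0]='s': occ=0, LF[0]=C('s')+0=4+0=4
L[1]='w': occ=0, LF[1]=C('w')+0=6+0=6
L[2]='a': occ=0, LF[2]=C('a')+0=1+0=1
L[3]='l': occ=0, LF[3]=C('l')+0=2+0=2
L[4]='u': occ=0, LF[4]=C('u')+0=5+0=5
L[5]='r': occ=0, LF[5]=C('r')+0=3+0=3
L[6]='$': occ=0, LF[6]=C('$')+0=0+0=0

Answer: 4 6 1 2 5 3 0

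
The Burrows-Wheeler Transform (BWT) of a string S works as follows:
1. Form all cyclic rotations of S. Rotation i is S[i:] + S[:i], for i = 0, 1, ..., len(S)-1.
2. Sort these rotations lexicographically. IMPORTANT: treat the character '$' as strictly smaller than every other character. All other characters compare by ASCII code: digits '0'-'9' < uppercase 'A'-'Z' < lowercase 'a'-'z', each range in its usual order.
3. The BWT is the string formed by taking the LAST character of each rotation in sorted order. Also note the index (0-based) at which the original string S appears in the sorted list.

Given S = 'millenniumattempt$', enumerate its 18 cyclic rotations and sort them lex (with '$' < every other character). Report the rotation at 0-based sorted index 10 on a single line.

All 18 rotations (rotation i = S[i:]+S[:i]):
  rot[0] = millenniumattempt$
  rot[1] = illenniumattempt$m
  rot[2] = llenniumattempt$mi
  rot[3] = lenniumattempt$mil
  rot[4] = enniumattempt$mill
  rot[5] = nniumattempt$mille
  rot[6] = niumattempt$millen
  rot[7] = iumattempt$millenn
  rot[8] = umattempt$millenni
  rot[9] = mattempt$millenniu
  rot[10] = attempt$millennium
  rot[11] = ttempt$millenniuma
  rot[12] = tempt$millenniumat
  rot[13] = empt$millenniumatt
  rot[14] = mpt$millenniumatte
  rot[15] = pt$millenniumattem
  rot[16] = t$millenniumattemp
  rot[17] = $millenniumattempt
Sorted (with $ < everything):
  sorted[0] = $millenniumattempt
  sorted[1] = attempt$millennium
  sorted[2] = empt$millenniumatt
  sorted[3] = enniumattempt$mill
  sorted[4] = illenniumattempt$m
  sorted[5] = iumattempt$millenn
  sorted[6] = lenniumattempt$mil
  sorted[7] = llenniumattempt$mi
  sorted[8] = mattempt$millenniu
  sorted[9] = millenniumattempt$
  sorted[10] = mpt$millenniumatte
  sorted[11] = niumattempt$millen
  sorted[12] = nniumattempt$mille
  sorted[13] = pt$millenniumattem
  sorted[14] = t$millenniumattemp
  sorted[15] = tempt$millenniumat
  sorted[16] = ttempt$millenniuma
  sorted[17] = umattempt$millenni
sorted[10] = mpt$millenniumatte

Answer: mpt$millenniumatte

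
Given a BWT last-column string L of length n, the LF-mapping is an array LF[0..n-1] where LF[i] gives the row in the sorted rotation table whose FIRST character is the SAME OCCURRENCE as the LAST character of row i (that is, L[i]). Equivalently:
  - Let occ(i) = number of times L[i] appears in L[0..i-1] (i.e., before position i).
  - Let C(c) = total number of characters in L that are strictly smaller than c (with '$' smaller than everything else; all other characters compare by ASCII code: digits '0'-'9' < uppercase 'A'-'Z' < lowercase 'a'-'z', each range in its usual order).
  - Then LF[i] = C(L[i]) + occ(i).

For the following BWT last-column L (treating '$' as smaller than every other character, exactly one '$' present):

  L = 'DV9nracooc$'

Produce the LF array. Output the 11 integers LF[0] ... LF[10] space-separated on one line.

Answer: 2 3 1 7 10 4 5 8 9 6 0

Derivation:
Char counts: '$':1, '9':1, 'D':1, 'V':1, 'a':1, 'c':2, 'n':1, 'o':2, 'r':1
C (first-col start): C('$')=0, C('9')=1, C('D')=2, C('V')=3, C('a')=4, C('c')=5, C('n')=7, C('o')=8, C('r')=10
L[0]='D': occ=0, LF[0]=C('D')+0=2+0=2
L[1]='V': occ=0, LF[1]=C('V')+0=3+0=3
L[2]='9': occ=0, LF[2]=C('9')+0=1+0=1
L[3]='n': occ=0, LF[3]=C('n')+0=7+0=7
L[4]='r': occ=0, LF[4]=C('r')+0=10+0=10
L[5]='a': occ=0, LF[5]=C('a')+0=4+0=4
L[6]='c': occ=0, LF[6]=C('c')+0=5+0=5
L[7]='o': occ=0, LF[7]=C('o')+0=8+0=8
L[8]='o': occ=1, LF[8]=C('o')+1=8+1=9
L[9]='c': occ=1, LF[9]=C('c')+1=5+1=6
L[10]='$': occ=0, LF[10]=C('$')+0=0+0=0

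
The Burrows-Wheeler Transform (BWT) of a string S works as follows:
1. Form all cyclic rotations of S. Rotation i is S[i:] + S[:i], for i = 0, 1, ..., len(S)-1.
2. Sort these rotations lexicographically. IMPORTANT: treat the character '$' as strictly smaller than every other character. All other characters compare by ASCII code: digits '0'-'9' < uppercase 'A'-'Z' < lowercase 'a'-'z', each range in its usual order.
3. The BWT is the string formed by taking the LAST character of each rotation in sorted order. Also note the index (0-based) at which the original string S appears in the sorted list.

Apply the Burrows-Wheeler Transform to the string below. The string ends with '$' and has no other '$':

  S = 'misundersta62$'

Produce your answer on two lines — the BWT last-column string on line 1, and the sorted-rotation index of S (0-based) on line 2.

Answer: 26atndm$ueriss
7

Derivation:
All 14 rotations (rotation i = S[i:]+S[:i]):
  rot[0] = misundersta62$
  rot[1] = isundersta62$m
  rot[2] = sundersta62$mi
  rot[3] = understa62$mis
  rot[4] = ndersta62$misu
  rot[5] = dersta62$misun
  rot[6] = ersta62$misund
  rot[7] = rsta62$misunde
  rot[8] = sta62$misunder
  rot[9] = ta62$misunders
  rot[10] = a62$misunderst
  rot[11] = 62$misundersta
  rot[12] = 2$misundersta6
  rot[13] = $misundersta62
Sorted (with $ < everything):
  sorted[0] = $misundersta62  (last char: '2')
  sorted[1] = 2$misundersta6  (last char: '6')
  sorted[2] = 62$misundersta  (last char: 'a')
  sorted[3] = a62$misunderst  (last char: 't')
  sorted[4] = dersta62$misun  (last char: 'n')
  sorted[5] = ersta62$misund  (last char: 'd')
  sorted[6] = isundersta62$m  (last char: 'm')
  sorted[7] = misundersta62$  (last char: '$')
  sorted[8] = ndersta62$misu  (last char: 'u')
  sorted[9] = rsta62$misunde  (last char: 'e')
  sorted[10] = sta62$misunder  (last char: 'r')
  sorted[11] = sundersta62$mi  (last char: 'i')
  sorted[12] = ta62$misunders  (last char: 's')
  sorted[13] = understa62$mis  (last char: 's')
Last column: 26atndm$ueriss
Original string S is at sorted index 7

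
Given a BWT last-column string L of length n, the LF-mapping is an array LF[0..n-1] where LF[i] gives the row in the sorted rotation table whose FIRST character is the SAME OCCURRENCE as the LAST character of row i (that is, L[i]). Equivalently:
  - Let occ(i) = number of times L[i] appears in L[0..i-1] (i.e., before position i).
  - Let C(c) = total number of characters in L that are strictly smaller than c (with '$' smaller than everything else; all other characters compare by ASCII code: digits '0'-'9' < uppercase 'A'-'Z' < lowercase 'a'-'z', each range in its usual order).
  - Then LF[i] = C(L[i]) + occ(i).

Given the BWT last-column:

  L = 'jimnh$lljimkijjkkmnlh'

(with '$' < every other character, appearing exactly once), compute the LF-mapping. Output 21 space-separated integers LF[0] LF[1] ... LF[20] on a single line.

Answer: 6 3 16 19 1 0 13 14 7 4 17 10 5 8 9 11 12 18 20 15 2

Derivation:
Char counts: '$':1, 'h':2, 'i':3, 'j':4, 'k':3, 'l':3, 'm':3, 'n':2
C (first-col start): C('$')=0, C('h')=1, C('i')=3, C('j')=6, C('k')=10, C('l')=13, C('m')=16, C('n')=19
L[0]='j': occ=0, LF[0]=C('j')+0=6+0=6
L[1]='i': occ=0, LF[1]=C('i')+0=3+0=3
L[2]='m': occ=0, LF[2]=C('m')+0=16+0=16
L[3]='n': occ=0, LF[3]=C('n')+0=19+0=19
L[4]='h': occ=0, LF[4]=C('h')+0=1+0=1
L[5]='$': occ=0, LF[5]=C('$')+0=0+0=0
L[6]='l': occ=0, LF[6]=C('l')+0=13+0=13
L[7]='l': occ=1, LF[7]=C('l')+1=13+1=14
L[8]='j': occ=1, LF[8]=C('j')+1=6+1=7
L[9]='i': occ=1, LF[9]=C('i')+1=3+1=4
L[10]='m': occ=1, LF[10]=C('m')+1=16+1=17
L[11]='k': occ=0, LF[11]=C('k')+0=10+0=10
L[12]='i': occ=2, LF[12]=C('i')+2=3+2=5
L[13]='j': occ=2, LF[13]=C('j')+2=6+2=8
L[14]='j': occ=3, LF[14]=C('j')+3=6+3=9
L[15]='k': occ=1, LF[15]=C('k')+1=10+1=11
L[16]='k': occ=2, LF[16]=C('k')+2=10+2=12
L[17]='m': occ=2, LF[17]=C('m')+2=16+2=18
L[18]='n': occ=1, LF[18]=C('n')+1=19+1=20
L[19]='l': occ=2, LF[19]=C('l')+2=13+2=15
L[20]='h': occ=1, LF[20]=C('h')+1=1+1=2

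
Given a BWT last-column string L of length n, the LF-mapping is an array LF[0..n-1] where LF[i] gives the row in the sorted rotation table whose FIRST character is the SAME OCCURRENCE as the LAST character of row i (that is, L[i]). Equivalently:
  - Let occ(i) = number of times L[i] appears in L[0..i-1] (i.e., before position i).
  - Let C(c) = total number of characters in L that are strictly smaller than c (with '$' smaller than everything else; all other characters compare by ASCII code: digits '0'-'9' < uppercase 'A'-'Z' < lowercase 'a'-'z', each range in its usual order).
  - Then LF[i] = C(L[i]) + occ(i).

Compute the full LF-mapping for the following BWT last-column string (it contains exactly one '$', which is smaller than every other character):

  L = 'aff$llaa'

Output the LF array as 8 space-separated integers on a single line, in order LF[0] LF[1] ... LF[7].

Char counts: '$':1, 'a':3, 'f':2, 'l':2
C (first-col start): C('$')=0, C('a')=1, C('f')=4, C('l')=6
L[0]='a': occ=0, LF[0]=C('a')+0=1+0=1
L[1]='f': occ=0, LF[1]=C('f')+0=4+0=4
L[2]='f': occ=1, LF[2]=C('f')+1=4+1=5
L[3]='$': occ=0, LF[3]=C('$')+0=0+0=0
L[4]='l': occ=0, LF[4]=C('l')+0=6+0=6
L[5]='l': occ=1, LF[5]=C('l')+1=6+1=7
L[6]='a': occ=1, LF[6]=C('a')+1=1+1=2
L[7]='a': occ=2, LF[7]=C('a')+2=1+2=3

Answer: 1 4 5 0 6 7 2 3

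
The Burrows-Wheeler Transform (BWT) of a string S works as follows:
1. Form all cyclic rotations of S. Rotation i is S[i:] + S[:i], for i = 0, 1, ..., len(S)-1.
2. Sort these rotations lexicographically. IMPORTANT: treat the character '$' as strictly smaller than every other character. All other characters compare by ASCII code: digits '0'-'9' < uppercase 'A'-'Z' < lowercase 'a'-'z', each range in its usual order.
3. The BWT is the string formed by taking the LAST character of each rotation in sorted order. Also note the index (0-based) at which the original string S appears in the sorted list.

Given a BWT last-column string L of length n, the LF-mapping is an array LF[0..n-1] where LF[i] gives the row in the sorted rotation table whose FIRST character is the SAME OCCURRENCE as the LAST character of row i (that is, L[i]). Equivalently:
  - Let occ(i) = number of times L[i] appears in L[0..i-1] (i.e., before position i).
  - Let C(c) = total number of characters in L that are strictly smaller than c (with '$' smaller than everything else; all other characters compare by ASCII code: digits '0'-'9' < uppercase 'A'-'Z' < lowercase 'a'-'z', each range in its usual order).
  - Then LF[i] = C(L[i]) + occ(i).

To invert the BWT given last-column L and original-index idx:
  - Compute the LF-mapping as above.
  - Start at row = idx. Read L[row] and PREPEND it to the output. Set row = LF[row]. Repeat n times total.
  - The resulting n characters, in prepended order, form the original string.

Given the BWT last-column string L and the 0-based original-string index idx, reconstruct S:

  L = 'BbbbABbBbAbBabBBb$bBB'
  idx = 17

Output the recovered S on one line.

Answer: bBbbbABbbBbBabABBBbB$

Derivation:
LF mapping: 3 12 13 14 1 4 15 5 16 2 17 6 11 18 7 8 19 0 20 9 10
Walk LF starting at row 17, prepending L[row]:
  step 1: row=17, L[17]='$', prepend. Next row=LF[17]=0
  step 2: row=0, L[0]='B', prepend. Next row=LF[0]=3
  step 3: row=3, L[3]='b', prepend. Next row=LF[3]=14
  step 4: row=14, L[14]='B', prepend. Next row=LF[14]=7
  step 5: row=7, L[7]='B', prepend. Next row=LF[7]=5
  step 6: row=5, L[5]='B', prepend. Next row=LF[5]=4
  step 7: row=4, L[4]='A', prepend. Next row=LF[4]=1
  step 8: row=1, L[1]='b', prepend. Next row=LF[1]=12
  step 9: row=12, L[12]='a', prepend. Next row=LF[12]=11
  step 10: row=11, L[11]='B', prepend. Next row=LF[11]=6
  step 11: row=6, L[6]='b', prepend. Next row=LF[6]=15
  step 12: row=15, L[15]='B', prepend. Next row=LF[15]=8
  step 13: row=8, L[8]='b', prepend. Next row=LF[8]=16
  step 14: row=16, L[16]='b', prepend. Next row=LF[16]=19
  step 15: row=19, L[19]='B', prepend. Next row=LF[19]=9
  step 16: row=9, L[9]='A', prepend. Next row=LF[9]=2
  step 17: row=2, L[2]='b', prepend. Next row=LF[2]=13
  step 18: row=13, L[13]='b', prepend. Next row=LF[13]=18
  step 19: row=18, L[18]='b', prepend. Next row=LF[18]=20
  step 20: row=20, L[20]='B', prepend. Next row=LF[20]=10
  step 21: row=10, L[10]='b', prepend. Next row=LF[10]=17
Reversed output: bBbbbABbbBbBabABBBbB$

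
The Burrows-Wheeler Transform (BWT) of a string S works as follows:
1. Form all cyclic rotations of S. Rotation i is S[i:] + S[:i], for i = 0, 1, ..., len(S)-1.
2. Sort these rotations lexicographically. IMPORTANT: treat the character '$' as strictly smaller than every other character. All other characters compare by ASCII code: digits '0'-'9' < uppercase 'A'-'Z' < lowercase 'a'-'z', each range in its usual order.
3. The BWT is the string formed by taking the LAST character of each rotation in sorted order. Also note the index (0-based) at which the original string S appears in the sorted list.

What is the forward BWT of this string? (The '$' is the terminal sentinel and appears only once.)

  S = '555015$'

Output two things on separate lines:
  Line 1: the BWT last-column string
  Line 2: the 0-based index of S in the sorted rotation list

Answer: 550155$
6

Derivation:
All 7 rotations (rotation i = S[i:]+S[:i]):
  rot[0] = 555015$
  rot[1] = 55015$5
  rot[2] = 5015$55
  rot[3] = 015$555
  rot[4] = 15$5550
  rot[5] = 5$55501
  rot[6] = $555015
Sorted (with $ < everything):
  sorted[0] = $555015  (last char: '5')
  sorted[1] = 015$555  (last char: '5')
  sorted[2] = 15$5550  (last char: '0')
  sorted[3] = 5$55501  (last char: '1')
  sorted[4] = 5015$55  (last char: '5')
  sorted[5] = 55015$5  (last char: '5')
  sorted[6] = 555015$  (last char: '$')
Last column: 550155$
Original string S is at sorted index 6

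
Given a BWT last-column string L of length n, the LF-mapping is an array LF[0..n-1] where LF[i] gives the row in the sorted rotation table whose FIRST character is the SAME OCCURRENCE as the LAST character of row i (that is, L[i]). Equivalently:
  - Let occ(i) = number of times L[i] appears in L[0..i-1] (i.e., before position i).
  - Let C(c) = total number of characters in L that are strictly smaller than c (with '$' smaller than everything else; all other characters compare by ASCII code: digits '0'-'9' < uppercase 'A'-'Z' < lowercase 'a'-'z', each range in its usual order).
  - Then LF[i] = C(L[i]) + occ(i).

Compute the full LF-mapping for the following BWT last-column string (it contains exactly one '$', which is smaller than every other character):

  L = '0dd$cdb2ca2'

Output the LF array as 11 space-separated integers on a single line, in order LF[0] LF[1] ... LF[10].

Answer: 1 8 9 0 6 10 5 2 7 4 3

Derivation:
Char counts: '$':1, '0':1, '2':2, 'a':1, 'b':1, 'c':2, 'd':3
C (first-col start): C('$')=0, C('0')=1, C('2')=2, C('a')=4, C('b')=5, C('c')=6, C('d')=8
L[0]='0': occ=0, LF[0]=C('0')+0=1+0=1
L[1]='d': occ=0, LF[1]=C('d')+0=8+0=8
L[2]='d': occ=1, LF[2]=C('d')+1=8+1=9
L[3]='$': occ=0, LF[3]=C('$')+0=0+0=0
L[4]='c': occ=0, LF[4]=C('c')+0=6+0=6
L[5]='d': occ=2, LF[5]=C('d')+2=8+2=10
L[6]='b': occ=0, LF[6]=C('b')+0=5+0=5
L[7]='2': occ=0, LF[7]=C('2')+0=2+0=2
L[8]='c': occ=1, LF[8]=C('c')+1=6+1=7
L[9]='a': occ=0, LF[9]=C('a')+0=4+0=4
L[10]='2': occ=1, LF[10]=C('2')+1=2+1=3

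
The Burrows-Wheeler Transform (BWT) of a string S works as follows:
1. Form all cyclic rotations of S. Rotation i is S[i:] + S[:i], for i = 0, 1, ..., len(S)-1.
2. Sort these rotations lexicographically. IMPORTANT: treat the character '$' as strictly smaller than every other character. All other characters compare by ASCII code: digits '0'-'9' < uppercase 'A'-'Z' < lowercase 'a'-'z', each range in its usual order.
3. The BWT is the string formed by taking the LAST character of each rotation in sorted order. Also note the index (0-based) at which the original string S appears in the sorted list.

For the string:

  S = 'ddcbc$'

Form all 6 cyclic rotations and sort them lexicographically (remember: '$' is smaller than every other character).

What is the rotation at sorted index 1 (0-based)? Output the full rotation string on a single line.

All 6 rotations (rotation i = S[i:]+S[:i]):
  rot[0] = ddcbc$
  rot[1] = dcbc$d
  rot[2] = cbc$dd
  rot[3] = bc$ddc
  rot[4] = c$ddcb
  rot[5] = $ddcbc
Sorted (with $ < everything):
  sorted[0] = $ddcbc
  sorted[1] = bc$ddc
  sorted[2] = c$ddcb
  sorted[3] = cbc$dd
  sorted[4] = dcbc$d
  sorted[5] = ddcbc$
sorted[1] = bc$ddc

Answer: bc$ddc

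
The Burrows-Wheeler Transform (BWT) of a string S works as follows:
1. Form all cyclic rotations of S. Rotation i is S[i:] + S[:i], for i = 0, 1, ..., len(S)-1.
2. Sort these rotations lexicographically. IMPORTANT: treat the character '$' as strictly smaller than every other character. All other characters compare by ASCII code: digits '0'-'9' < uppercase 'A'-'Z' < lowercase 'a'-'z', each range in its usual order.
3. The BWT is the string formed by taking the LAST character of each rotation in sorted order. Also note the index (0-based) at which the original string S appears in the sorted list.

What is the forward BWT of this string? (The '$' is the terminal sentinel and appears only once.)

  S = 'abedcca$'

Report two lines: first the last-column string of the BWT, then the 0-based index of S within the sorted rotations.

Answer: ac$acdeb
2

Derivation:
All 8 rotations (rotation i = S[i:]+S[:i]):
  rot[0] = abedcca$
  rot[1] = bedcca$a
  rot[2] = edcca$ab
  rot[3] = dcca$abe
  rot[4] = cca$abed
  rot[5] = ca$abedc
  rot[6] = a$abedcc
  rot[7] = $abedcca
Sorted (with $ < everything):
  sorted[0] = $abedcca  (last char: 'a')
  sorted[1] = a$abedcc  (last char: 'c')
  sorted[2] = abedcca$  (last char: '$')
  sorted[3] = bedcca$a  (last char: 'a')
  sorted[4] = ca$abedc  (last char: 'c')
  sorted[5] = cca$abed  (last char: 'd')
  sorted[6] = dcca$abe  (last char: 'e')
  sorted[7] = edcca$ab  (last char: 'b')
Last column: ac$acdeb
Original string S is at sorted index 2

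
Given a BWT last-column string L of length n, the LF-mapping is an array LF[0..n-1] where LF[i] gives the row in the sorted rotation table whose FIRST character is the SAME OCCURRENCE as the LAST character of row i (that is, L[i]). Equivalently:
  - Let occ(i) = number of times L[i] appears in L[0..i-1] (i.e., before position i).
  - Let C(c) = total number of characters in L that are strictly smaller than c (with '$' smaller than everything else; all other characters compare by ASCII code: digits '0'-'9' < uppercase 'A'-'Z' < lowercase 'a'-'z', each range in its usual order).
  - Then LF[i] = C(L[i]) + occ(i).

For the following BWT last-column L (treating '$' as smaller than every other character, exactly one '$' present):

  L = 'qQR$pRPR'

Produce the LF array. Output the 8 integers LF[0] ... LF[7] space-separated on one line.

Answer: 7 2 3 0 6 4 1 5

Derivation:
Char counts: '$':1, 'P':1, 'Q':1, 'R':3, 'p':1, 'q':1
C (first-col start): C('$')=0, C('P')=1, C('Q')=2, C('R')=3, C('p')=6, C('q')=7
L[0]='q': occ=0, LF[0]=C('q')+0=7+0=7
L[1]='Q': occ=0, LF[1]=C('Q')+0=2+0=2
L[2]='R': occ=0, LF[2]=C('R')+0=3+0=3
L[3]='$': occ=0, LF[3]=C('$')+0=0+0=0
L[4]='p': occ=0, LF[4]=C('p')+0=6+0=6
L[5]='R': occ=1, LF[5]=C('R')+1=3+1=4
L[6]='P': occ=0, LF[6]=C('P')+0=1+0=1
L[7]='R': occ=2, LF[7]=C('R')+2=3+2=5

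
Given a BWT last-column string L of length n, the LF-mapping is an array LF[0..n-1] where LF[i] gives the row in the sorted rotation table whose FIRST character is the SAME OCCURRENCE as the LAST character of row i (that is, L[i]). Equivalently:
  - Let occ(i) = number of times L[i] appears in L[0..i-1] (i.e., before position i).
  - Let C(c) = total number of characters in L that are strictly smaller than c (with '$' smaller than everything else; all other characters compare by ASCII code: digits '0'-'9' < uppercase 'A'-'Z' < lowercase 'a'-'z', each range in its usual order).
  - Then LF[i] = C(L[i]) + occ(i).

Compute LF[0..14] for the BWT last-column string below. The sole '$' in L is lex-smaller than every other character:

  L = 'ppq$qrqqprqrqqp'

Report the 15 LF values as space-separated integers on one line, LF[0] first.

Char counts: '$':1, 'p':4, 'q':7, 'r':3
C (first-col start): C('$')=0, C('p')=1, C('q')=5, C('r')=12
L[0]='p': occ=0, LF[0]=C('p')+0=1+0=1
L[1]='p': occ=1, LF[1]=C('p')+1=1+1=2
L[2]='q': occ=0, LF[2]=C('q')+0=5+0=5
L[3]='$': occ=0, LF[3]=C('$')+0=0+0=0
L[4]='q': occ=1, LF[4]=C('q')+1=5+1=6
L[5]='r': occ=0, LF[5]=C('r')+0=12+0=12
L[6]='q': occ=2, LF[6]=C('q')+2=5+2=7
L[7]='q': occ=3, LF[7]=C('q')+3=5+3=8
L[8]='p': occ=2, LF[8]=C('p')+2=1+2=3
L[9]='r': occ=1, LF[9]=C('r')+1=12+1=13
L[10]='q': occ=4, LF[10]=C('q')+4=5+4=9
L[11]='r': occ=2, LF[11]=C('r')+2=12+2=14
L[12]='q': occ=5, LF[12]=C('q')+5=5+5=10
L[13]='q': occ=6, LF[13]=C('q')+6=5+6=11
L[14]='p': occ=3, LF[14]=C('p')+3=1+3=4

Answer: 1 2 5 0 6 12 7 8 3 13 9 14 10 11 4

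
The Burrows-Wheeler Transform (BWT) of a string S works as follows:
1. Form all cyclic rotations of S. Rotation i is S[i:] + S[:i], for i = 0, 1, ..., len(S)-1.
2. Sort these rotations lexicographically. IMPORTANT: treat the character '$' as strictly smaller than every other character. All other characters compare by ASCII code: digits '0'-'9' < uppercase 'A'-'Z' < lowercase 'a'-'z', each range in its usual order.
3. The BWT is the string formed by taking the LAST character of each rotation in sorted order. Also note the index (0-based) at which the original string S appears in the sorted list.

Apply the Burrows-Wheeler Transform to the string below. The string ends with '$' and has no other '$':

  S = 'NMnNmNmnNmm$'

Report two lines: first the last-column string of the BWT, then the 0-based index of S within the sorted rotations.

All 12 rotations (rotation i = S[i:]+S[:i]):
  rot[0] = NMnNmNmnNmm$
  rot[1] = MnNmNmnNmm$N
  rot[2] = nNmNmnNmm$NM
  rot[3] = NmNmnNmm$NMn
  rot[4] = mNmnNmm$NMnN
  rot[5] = NmnNmm$NMnNm
  rot[6] = mnNmm$NMnNmN
  rot[7] = nNmm$NMnNmNm
  rot[8] = Nmm$NMnNmNmn
  rot[9] = mm$NMnNmNmnN
  rot[10] = m$NMnNmNmnNm
  rot[11] = $NMnNmNmnNmm
Sorted (with $ < everything):
  sorted[0] = $NMnNmNmnNmm  (last char: 'm')
  sorted[1] = MnNmNmnNmm$N  (last char: 'N')
  sorted[2] = NMnNmNmnNmm$  (last char: '$')
  sorted[3] = NmNmnNmm$NMn  (last char: 'n')
  sorted[4] = Nmm$NMnNmNmn  (last char: 'n')
  sorted[5] = NmnNmm$NMnNm  (last char: 'm')
  sorted[6] = m$NMnNmNmnNm  (last char: 'm')
  sorted[7] = mNmnNmm$NMnN  (last char: 'N')
  sorted[8] = mm$NMnNmNmnN  (last char: 'N')
  sorted[9] = mnNmm$NMnNmN  (last char: 'N')
  sorted[10] = nNmNmnNmm$NM  (last char: 'M')
  sorted[11] = nNmm$NMnNmNm  (last char: 'm')
Last column: mN$nnmmNNNMm
Original string S is at sorted index 2

Answer: mN$nnmmNNNMm
2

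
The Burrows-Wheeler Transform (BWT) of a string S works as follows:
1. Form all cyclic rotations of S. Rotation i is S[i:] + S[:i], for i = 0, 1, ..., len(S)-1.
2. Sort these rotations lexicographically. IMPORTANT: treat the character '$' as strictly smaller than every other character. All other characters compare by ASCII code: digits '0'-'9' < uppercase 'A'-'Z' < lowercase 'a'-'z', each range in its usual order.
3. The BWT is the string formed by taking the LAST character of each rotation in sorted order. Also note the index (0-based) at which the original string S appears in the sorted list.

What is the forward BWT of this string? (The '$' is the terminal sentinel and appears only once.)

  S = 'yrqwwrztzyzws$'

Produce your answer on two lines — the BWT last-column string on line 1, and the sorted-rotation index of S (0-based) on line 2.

All 14 rotations (rotation i = S[i:]+S[:i]):
  rot[0] = yrqwwrztzyzws$
  rot[1] = rqwwrztzyzws$y
  rot[2] = qwwrztzyzws$yr
  rot[3] = wwrztzyzws$yrq
  rot[4] = wrztzyzws$yrqw
  rot[5] = rztzyzws$yrqww
  rot[6] = ztzyzws$yrqwwr
  rot[7] = tzyzws$yrqwwrz
  rot[8] = zyzws$yrqwwrzt
  rot[9] = yzws$yrqwwrztz
  rot[10] = zws$yrqwwrztzy
  rot[11] = ws$yrqwwrztzyz
  rot[12] = s$yrqwwrztzyzw
  rot[13] = $yrqwwrztzyzws
Sorted (with $ < everything):
  sorted[0] = $yrqwwrztzyzws  (last char: 's')
  sorted[1] = qwwrztzyzws$yr  (last char: 'r')
  sorted[2] = rqwwrztzyzws$y  (last char: 'y')
  sorted[3] = rztzyzws$yrqww  (last char: 'w')
  sorted[4] = s$yrqwwrztzyzw  (last char: 'w')
  sorted[5] = tzyzws$yrqwwrz  (last char: 'z')
  sorted[6] = wrztzyzws$yrqw  (last char: 'w')
  sorted[7] = ws$yrqwwrztzyz  (last char: 'z')
  sorted[8] = wwrztzyzws$yrq  (last char: 'q')
  sorted[9] = yrqwwrztzyzws$  (last char: '$')
  sorted[10] = yzws$yrqwwrztz  (last char: 'z')
  sorted[11] = ztzyzws$yrqwwr  (last char: 'r')
  sorted[12] = zws$yrqwwrztzy  (last char: 'y')
  sorted[13] = zyzws$yrqwwrzt  (last char: 't')
Last column: srywwzwzq$zryt
Original string S is at sorted index 9

Answer: srywwzwzq$zryt
9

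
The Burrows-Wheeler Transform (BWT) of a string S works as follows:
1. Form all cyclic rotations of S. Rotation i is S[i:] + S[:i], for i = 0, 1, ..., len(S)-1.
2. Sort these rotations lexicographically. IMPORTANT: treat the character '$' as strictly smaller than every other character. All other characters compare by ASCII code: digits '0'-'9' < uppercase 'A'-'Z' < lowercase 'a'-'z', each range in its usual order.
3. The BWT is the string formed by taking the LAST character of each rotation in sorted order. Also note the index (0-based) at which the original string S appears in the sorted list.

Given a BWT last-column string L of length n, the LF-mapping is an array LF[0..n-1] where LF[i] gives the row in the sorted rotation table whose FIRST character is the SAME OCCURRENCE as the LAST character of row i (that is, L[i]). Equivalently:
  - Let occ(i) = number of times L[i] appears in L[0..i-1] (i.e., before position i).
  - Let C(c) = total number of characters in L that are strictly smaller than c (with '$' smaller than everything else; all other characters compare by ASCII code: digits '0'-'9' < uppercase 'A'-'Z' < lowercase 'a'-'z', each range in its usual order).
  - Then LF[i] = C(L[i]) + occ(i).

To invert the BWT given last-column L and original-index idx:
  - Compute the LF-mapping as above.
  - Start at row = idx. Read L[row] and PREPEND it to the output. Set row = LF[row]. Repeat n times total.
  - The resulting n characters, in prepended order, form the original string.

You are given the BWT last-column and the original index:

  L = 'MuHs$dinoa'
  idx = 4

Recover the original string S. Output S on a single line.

Answer: dinosauHM$

Derivation:
LF mapping: 2 9 1 8 0 4 5 6 7 3
Walk LF starting at row 4, prepending L[row]:
  step 1: row=4, L[4]='$', prepend. Next row=LF[4]=0
  step 2: row=0, L[0]='M', prepend. Next row=LF[0]=2
  step 3: row=2, L[2]='H', prepend. Next row=LF[2]=1
  step 4: row=1, L[1]='u', prepend. Next row=LF[1]=9
  step 5: row=9, L[9]='a', prepend. Next row=LF[9]=3
  step 6: row=3, L[3]='s', prepend. Next row=LF[3]=8
  step 7: row=8, L[8]='o', prepend. Next row=LF[8]=7
  step 8: row=7, L[7]='n', prepend. Next row=LF[7]=6
  step 9: row=6, L[6]='i', prepend. Next row=LF[6]=5
  step 10: row=5, L[5]='d', prepend. Next row=LF[5]=4
Reversed output: dinosauHM$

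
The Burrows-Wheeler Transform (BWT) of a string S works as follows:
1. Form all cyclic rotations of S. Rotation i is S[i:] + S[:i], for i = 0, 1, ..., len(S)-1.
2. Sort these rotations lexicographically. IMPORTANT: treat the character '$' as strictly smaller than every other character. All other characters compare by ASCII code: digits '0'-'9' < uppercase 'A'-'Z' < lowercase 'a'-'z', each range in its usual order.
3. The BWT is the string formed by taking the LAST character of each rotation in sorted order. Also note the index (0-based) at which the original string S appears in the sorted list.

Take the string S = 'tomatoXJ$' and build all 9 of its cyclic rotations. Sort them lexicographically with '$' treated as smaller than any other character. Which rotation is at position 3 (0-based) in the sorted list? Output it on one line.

All 9 rotations (rotation i = S[i:]+S[:i]):
  rot[0] = tomatoXJ$
  rot[1] = omatoXJ$t
  rot[2] = matoXJ$to
  rot[3] = atoXJ$tom
  rot[4] = toXJ$toma
  rot[5] = oXJ$tomat
  rot[6] = XJ$tomato
  rot[7] = J$tomatoX
  rot[8] = $tomatoXJ
Sorted (with $ < everything):
  sorted[0] = $tomatoXJ
  sorted[1] = J$tomatoX
  sorted[2] = XJ$tomato
  sorted[3] = atoXJ$tom
  sorted[4] = matoXJ$to
  sorted[5] = oXJ$tomat
  sorted[6] = omatoXJ$t
  sorted[7] = toXJ$toma
  sorted[8] = tomatoXJ$
sorted[3] = atoXJ$tom

Answer: atoXJ$tom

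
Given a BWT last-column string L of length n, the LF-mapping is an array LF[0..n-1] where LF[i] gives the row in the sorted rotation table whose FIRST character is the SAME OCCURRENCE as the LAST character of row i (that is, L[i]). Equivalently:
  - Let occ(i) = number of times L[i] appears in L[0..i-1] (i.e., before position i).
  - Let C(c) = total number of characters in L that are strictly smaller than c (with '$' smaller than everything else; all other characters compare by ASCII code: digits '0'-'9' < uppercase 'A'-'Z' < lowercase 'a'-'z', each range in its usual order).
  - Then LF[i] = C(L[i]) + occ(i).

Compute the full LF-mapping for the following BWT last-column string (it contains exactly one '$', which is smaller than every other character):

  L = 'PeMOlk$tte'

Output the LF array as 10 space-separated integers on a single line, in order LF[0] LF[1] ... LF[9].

Char counts: '$':1, 'M':1, 'O':1, 'P':1, 'e':2, 'k':1, 'l':1, 't':2
C (first-col start): C('$')=0, C('M')=1, C('O')=2, C('P')=3, C('e')=4, C('k')=6, C('l')=7, C('t')=8
L[0]='P': occ=0, LF[0]=C('P')+0=3+0=3
L[1]='e': occ=0, LF[1]=C('e')+0=4+0=4
L[2]='M': occ=0, LF[2]=C('M')+0=1+0=1
L[3]='O': occ=0, LF[3]=C('O')+0=2+0=2
L[4]='l': occ=0, LF[4]=C('l')+0=7+0=7
L[5]='k': occ=0, LF[5]=C('k')+0=6+0=6
L[6]='$': occ=0, LF[6]=C('$')+0=0+0=0
L[7]='t': occ=0, LF[7]=C('t')+0=8+0=8
L[8]='t': occ=1, LF[8]=C('t')+1=8+1=9
L[9]='e': occ=1, LF[9]=C('e')+1=4+1=5

Answer: 3 4 1 2 7 6 0 8 9 5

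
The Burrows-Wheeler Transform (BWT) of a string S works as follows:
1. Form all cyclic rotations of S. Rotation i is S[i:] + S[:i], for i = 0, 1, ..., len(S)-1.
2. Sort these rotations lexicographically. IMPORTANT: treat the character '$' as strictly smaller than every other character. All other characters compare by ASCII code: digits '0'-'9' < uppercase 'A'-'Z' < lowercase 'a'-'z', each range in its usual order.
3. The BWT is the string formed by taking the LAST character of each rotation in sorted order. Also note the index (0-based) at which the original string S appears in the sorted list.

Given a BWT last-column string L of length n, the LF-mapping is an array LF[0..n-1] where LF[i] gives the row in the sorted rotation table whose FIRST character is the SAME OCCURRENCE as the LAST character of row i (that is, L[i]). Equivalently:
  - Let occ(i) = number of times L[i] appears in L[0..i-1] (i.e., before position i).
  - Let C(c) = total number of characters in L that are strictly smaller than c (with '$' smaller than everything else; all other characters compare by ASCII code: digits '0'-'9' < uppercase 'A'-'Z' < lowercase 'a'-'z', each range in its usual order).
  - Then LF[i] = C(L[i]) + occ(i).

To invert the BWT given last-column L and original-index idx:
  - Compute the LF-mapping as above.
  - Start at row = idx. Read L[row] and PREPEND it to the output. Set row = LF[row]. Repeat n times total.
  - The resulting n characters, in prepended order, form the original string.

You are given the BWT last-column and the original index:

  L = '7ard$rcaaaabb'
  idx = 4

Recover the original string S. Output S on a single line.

Answer: abracadabra7$

Derivation:
LF mapping: 1 2 11 10 0 12 9 3 4 5 6 7 8
Walk LF starting at row 4, prepending L[row]:
  step 1: row=4, L[4]='$', prepend. Next row=LF[4]=0
  step 2: row=0, L[0]='7', prepend. Next row=LF[0]=1
  step 3: row=1, L[1]='a', prepend. Next row=LF[1]=2
  step 4: row=2, L[2]='r', prepend. Next row=LF[2]=11
  step 5: row=11, L[11]='b', prepend. Next row=LF[11]=7
  step 6: row=7, L[7]='a', prepend. Next row=LF[7]=3
  step 7: row=3, L[3]='d', prepend. Next row=LF[3]=10
  step 8: row=10, L[10]='a', prepend. Next row=LF[10]=6
  step 9: row=6, L[6]='c', prepend. Next row=LF[6]=9
  step 10: row=9, L[9]='a', prepend. Next row=LF[9]=5
  step 11: row=5, L[5]='r', prepend. Next row=LF[5]=12
  step 12: row=12, L[12]='b', prepend. Next row=LF[12]=8
  step 13: row=8, L[8]='a', prepend. Next row=LF[8]=4
Reversed output: abracadabra7$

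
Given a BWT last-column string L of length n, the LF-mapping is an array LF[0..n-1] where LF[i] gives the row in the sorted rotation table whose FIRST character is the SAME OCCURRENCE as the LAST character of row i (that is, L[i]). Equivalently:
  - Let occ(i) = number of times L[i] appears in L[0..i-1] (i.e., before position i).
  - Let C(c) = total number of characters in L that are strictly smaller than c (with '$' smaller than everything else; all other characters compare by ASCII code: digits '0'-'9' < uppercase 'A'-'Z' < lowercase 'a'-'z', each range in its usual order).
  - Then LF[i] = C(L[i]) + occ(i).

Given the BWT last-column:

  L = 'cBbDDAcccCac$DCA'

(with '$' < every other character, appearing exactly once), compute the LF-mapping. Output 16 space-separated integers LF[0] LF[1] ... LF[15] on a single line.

Answer: 11 3 10 6 7 1 12 13 14 4 9 15 0 8 5 2

Derivation:
Char counts: '$':1, 'A':2, 'B':1, 'C':2, 'D':3, 'a':1, 'b':1, 'c':5
C (first-col start): C('$')=0, C('A')=1, C('B')=3, C('C')=4, C('D')=6, C('a')=9, C('b')=10, C('c')=11
L[0]='c': occ=0, LF[0]=C('c')+0=11+0=11
L[1]='B': occ=0, LF[1]=C('B')+0=3+0=3
L[2]='b': occ=0, LF[2]=C('b')+0=10+0=10
L[3]='D': occ=0, LF[3]=C('D')+0=6+0=6
L[4]='D': occ=1, LF[4]=C('D')+1=6+1=7
L[5]='A': occ=0, LF[5]=C('A')+0=1+0=1
L[6]='c': occ=1, LF[6]=C('c')+1=11+1=12
L[7]='c': occ=2, LF[7]=C('c')+2=11+2=13
L[8]='c': occ=3, LF[8]=C('c')+3=11+3=14
L[9]='C': occ=0, LF[9]=C('C')+0=4+0=4
L[10]='a': occ=0, LF[10]=C('a')+0=9+0=9
L[11]='c': occ=4, LF[11]=C('c')+4=11+4=15
L[12]='$': occ=0, LF[12]=C('$')+0=0+0=0
L[13]='D': occ=2, LF[13]=C('D')+2=6+2=8
L[14]='C': occ=1, LF[14]=C('C')+1=4+1=5
L[15]='A': occ=1, LF[15]=C('A')+1=1+1=2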